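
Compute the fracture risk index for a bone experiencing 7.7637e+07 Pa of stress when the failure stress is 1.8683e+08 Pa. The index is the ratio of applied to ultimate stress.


FRI = applied / ultimate
FRI = 7.7637e+07 / 1.8683e+08
FRI = 0.4155


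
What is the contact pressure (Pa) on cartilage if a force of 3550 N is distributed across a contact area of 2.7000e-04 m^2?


P = F / A
P = 3550 / 2.7000e-04
P = 1.3148e+07


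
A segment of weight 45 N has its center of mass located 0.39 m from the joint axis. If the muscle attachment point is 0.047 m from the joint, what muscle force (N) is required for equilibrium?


F_muscle = W * d_load / d_muscle
F_muscle = 45 * 0.39 / 0.047
Numerator = 17.5500
F_muscle = 373.4043


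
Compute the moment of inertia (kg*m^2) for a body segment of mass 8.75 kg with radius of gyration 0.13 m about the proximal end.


I = m * k^2
I = 8.75 * 0.13^2
k^2 = 0.0169
I = 0.1479


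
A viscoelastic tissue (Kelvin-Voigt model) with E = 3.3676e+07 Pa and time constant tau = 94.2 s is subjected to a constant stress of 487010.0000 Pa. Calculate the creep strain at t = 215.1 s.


epsilon(t) = (sigma/E) * (1 - exp(-t/tau))
sigma/E = 487010.0000 / 3.3676e+07 = 0.0145
exp(-t/tau) = exp(-215.1 / 94.2) = 0.1019
epsilon = 0.0145 * (1 - 0.1019)
epsilon = 0.0130


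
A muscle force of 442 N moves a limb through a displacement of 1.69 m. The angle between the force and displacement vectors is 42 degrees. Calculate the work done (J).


W = F * d * cos(theta)
theta = 42 deg = 0.7330 rad
cos(theta) = 0.7431
W = 442 * 1.69 * 0.7431
W = 555.1143


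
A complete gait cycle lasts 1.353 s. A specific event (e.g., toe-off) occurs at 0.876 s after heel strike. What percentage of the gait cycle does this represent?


pct = (event_time / cycle_time) * 100
pct = (0.876 / 1.353) * 100
ratio = 0.6475
pct = 64.7450


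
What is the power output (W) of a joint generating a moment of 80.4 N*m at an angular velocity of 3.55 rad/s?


P = M * omega
P = 80.4 * 3.55
P = 285.4200


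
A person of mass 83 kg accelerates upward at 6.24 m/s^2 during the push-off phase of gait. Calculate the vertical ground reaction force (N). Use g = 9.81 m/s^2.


GRF = m * (g + a)
GRF = 83 * (9.81 + 6.24)
GRF = 83 * 16.0500
GRF = 1332.1500


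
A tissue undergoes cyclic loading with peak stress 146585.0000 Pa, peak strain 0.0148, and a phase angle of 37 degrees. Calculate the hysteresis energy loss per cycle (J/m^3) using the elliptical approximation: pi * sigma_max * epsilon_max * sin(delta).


E_loss = pi * sigma_max * epsilon_max * sin(delta)
delta = 37 deg = 0.6458 rad
sin(delta) = 0.6018
E_loss = pi * 146585.0000 * 0.0148 * 0.6018
E_loss = 4101.7024


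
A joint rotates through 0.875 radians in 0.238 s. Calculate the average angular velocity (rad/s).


omega = delta_theta / delta_t
omega = 0.875 / 0.238
omega = 3.6765


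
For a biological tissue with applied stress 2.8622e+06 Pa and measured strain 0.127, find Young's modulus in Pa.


E = stress / strain
E = 2.8622e+06 / 0.127
E = 2.2537e+07


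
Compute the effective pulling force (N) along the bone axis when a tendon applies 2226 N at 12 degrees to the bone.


F_eff = F_tendon * cos(theta)
theta = 12 deg = 0.2094 rad
cos(theta) = 0.9781
F_eff = 2226 * 0.9781
F_eff = 2177.3566


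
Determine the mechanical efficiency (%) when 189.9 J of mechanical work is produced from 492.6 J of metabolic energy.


eta = (W_mech / E_meta) * 100
eta = (189.9 / 492.6) * 100
ratio = 0.3855
eta = 38.5505


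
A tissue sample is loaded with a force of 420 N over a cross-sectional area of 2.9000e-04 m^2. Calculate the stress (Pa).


stress = F / A
stress = 420 / 2.9000e-04
stress = 1.4483e+06


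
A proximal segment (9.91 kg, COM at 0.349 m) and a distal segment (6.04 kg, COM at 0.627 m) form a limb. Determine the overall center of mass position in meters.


COM = (m1*x1 + m2*x2) / (m1 + m2)
COM = (9.91*0.349 + 6.04*0.627) / (9.91 + 6.04)
Numerator = 7.2457
Denominator = 15.9500
COM = 0.4543


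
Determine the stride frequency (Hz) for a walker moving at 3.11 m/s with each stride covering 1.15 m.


f = v / stride_length
f = 3.11 / 1.15
f = 2.7043


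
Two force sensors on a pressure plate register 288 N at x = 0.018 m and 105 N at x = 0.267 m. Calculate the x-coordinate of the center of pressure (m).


COP_x = (F1*x1 + F2*x2) / (F1 + F2)
COP_x = (288*0.018 + 105*0.267) / (288 + 105)
Numerator = 33.2190
Denominator = 393
COP_x = 0.0845


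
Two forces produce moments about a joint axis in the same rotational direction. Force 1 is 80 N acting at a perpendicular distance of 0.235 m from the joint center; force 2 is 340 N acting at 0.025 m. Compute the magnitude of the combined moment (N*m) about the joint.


M = F1 * d1 + F2 * d2
M = 80 * 0.235 + 340 * 0.025
M = 18.8000 + 8.5000
M = 27.3000


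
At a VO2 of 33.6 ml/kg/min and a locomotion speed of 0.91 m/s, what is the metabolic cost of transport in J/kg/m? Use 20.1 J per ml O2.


Power per kg = VO2 * 20.1 / 60
Power per kg = 33.6 * 20.1 / 60 = 11.2560 W/kg
Cost = power_per_kg / speed
Cost = 11.2560 / 0.91
Cost = 12.3692


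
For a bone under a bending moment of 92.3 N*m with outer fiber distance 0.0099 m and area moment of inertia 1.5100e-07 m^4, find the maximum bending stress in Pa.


sigma = M * c / I
sigma = 92.3 * 0.0099 / 1.5100e-07
M * c = 0.9138
sigma = 6.0515e+06


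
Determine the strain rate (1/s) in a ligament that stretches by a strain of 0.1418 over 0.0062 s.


strain_rate = delta_strain / delta_t
strain_rate = 0.1418 / 0.0062
strain_rate = 22.8710


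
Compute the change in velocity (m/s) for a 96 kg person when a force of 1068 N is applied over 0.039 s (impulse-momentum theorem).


J = F * dt = 1068 * 0.039 = 41.6520 N*s
delta_v = J / m
delta_v = 41.6520 / 96
delta_v = 0.4339


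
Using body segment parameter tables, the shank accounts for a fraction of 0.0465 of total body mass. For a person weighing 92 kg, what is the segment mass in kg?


m_segment = body_mass * fraction
m_segment = 92 * 0.0465
m_segment = 4.2780


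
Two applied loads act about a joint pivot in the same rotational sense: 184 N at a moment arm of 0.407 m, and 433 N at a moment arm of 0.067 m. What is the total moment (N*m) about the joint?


M = F1 * d1 + F2 * d2
M = 184 * 0.407 + 433 * 0.067
M = 74.8880 + 29.0110
M = 103.8990


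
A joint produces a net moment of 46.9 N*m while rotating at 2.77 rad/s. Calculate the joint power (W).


P = M * omega
P = 46.9 * 2.77
P = 129.9130


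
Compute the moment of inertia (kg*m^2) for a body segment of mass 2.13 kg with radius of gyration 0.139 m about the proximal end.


I = m * k^2
I = 2.13 * 0.139^2
k^2 = 0.0193
I = 0.0412


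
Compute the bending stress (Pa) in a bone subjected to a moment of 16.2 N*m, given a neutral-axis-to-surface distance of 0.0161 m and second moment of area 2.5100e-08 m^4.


sigma = M * c / I
sigma = 16.2 * 0.0161 / 2.5100e-08
M * c = 0.2608
sigma = 1.0391e+07


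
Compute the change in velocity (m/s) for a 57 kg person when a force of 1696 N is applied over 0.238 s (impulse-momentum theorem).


J = F * dt = 1696 * 0.238 = 403.6480 N*s
delta_v = J / m
delta_v = 403.6480 / 57
delta_v = 7.0815


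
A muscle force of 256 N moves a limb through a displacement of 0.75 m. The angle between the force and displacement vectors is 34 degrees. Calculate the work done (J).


W = F * d * cos(theta)
theta = 34 deg = 0.5934 rad
cos(theta) = 0.8290
W = 256 * 0.75 * 0.8290
W = 159.1752


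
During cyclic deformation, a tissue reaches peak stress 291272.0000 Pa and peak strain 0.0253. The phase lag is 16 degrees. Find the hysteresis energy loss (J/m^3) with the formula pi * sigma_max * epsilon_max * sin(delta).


E_loss = pi * sigma_max * epsilon_max * sin(delta)
delta = 16 deg = 0.2793 rad
sin(delta) = 0.2756
E_loss = pi * 291272.0000 * 0.0253 * 0.2756
E_loss = 6381.2713


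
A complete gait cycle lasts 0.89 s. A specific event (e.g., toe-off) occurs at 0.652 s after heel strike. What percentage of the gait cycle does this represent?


pct = (event_time / cycle_time) * 100
pct = (0.652 / 0.89) * 100
ratio = 0.7326
pct = 73.2584


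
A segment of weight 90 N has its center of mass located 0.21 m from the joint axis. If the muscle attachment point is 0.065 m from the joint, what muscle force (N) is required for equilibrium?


F_muscle = W * d_load / d_muscle
F_muscle = 90 * 0.21 / 0.065
Numerator = 18.9000
F_muscle = 290.7692


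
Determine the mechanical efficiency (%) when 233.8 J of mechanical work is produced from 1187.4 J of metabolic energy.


eta = (W_mech / E_meta) * 100
eta = (233.8 / 1187.4) * 100
ratio = 0.1969
eta = 19.6901


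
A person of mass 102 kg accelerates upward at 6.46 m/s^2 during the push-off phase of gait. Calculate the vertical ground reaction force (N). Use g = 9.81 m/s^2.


GRF = m * (g + a)
GRF = 102 * (9.81 + 6.46)
GRF = 102 * 16.2700
GRF = 1659.5400


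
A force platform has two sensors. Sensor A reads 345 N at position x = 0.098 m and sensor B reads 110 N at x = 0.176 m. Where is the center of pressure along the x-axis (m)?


COP_x = (F1*x1 + F2*x2) / (F1 + F2)
COP_x = (345*0.098 + 110*0.176) / (345 + 110)
Numerator = 53.1700
Denominator = 455
COP_x = 0.1169


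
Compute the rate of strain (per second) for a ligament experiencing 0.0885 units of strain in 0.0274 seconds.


strain_rate = delta_strain / delta_t
strain_rate = 0.0885 / 0.0274
strain_rate = 3.2299


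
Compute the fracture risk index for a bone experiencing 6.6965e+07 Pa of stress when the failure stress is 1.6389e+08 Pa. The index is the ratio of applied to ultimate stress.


FRI = applied / ultimate
FRI = 6.6965e+07 / 1.6389e+08
FRI = 0.4086


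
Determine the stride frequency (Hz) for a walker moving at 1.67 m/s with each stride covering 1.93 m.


f = v / stride_length
f = 1.67 / 1.93
f = 0.8653


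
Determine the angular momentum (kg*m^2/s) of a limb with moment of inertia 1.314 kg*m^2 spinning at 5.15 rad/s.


L = I * omega
L = 1.314 * 5.15
L = 6.7671


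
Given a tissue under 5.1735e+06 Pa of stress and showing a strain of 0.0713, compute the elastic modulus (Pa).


E = stress / strain
E = 5.1735e+06 / 0.0713
E = 7.2560e+07


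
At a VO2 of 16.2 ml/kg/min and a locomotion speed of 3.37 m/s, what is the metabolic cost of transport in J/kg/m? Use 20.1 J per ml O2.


Power per kg = VO2 * 20.1 / 60
Power per kg = 16.2 * 20.1 / 60 = 5.4270 W/kg
Cost = power_per_kg / speed
Cost = 5.4270 / 3.37
Cost = 1.6104


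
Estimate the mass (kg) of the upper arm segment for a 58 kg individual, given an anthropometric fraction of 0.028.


m_segment = body_mass * fraction
m_segment = 58 * 0.028
m_segment = 1.6240


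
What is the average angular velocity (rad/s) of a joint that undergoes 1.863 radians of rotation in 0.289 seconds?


omega = delta_theta / delta_t
omega = 1.863 / 0.289
omega = 6.4464


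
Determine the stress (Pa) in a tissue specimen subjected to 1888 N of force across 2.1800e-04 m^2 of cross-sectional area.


stress = F / A
stress = 1888 / 2.1800e-04
stress = 8.6606e+06


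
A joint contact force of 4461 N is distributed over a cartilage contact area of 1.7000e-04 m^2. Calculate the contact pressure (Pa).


P = F / A
P = 4461 / 1.7000e-04
P = 2.6241e+07


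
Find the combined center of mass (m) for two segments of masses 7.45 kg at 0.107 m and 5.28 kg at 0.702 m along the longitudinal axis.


COM = (m1*x1 + m2*x2) / (m1 + m2)
COM = (7.45*0.107 + 5.28*0.702) / (7.45 + 5.28)
Numerator = 4.5037
Denominator = 12.7300
COM = 0.3538


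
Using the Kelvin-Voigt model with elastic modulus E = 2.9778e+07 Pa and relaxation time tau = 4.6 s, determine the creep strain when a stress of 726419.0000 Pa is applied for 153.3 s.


epsilon(t) = (sigma/E) * (1 - exp(-t/tau))
sigma/E = 726419.0000 / 2.9778e+07 = 0.0244
exp(-t/tau) = exp(-153.3 / 4.6) = 3.3625e-15
epsilon = 0.0244 * (1 - 3.3625e-15)
epsilon = 0.0244


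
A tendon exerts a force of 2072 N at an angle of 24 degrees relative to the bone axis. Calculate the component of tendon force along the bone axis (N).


F_eff = F_tendon * cos(theta)
theta = 24 deg = 0.4189 rad
cos(theta) = 0.9135
F_eff = 2072 * 0.9135
F_eff = 1892.8662


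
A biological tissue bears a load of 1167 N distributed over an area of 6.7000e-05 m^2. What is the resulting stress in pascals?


stress = F / A
stress = 1167 / 6.7000e-05
stress = 1.7418e+07


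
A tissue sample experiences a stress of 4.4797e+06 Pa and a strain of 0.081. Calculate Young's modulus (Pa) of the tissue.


E = stress / strain
E = 4.4797e+06 / 0.081
E = 5.5305e+07


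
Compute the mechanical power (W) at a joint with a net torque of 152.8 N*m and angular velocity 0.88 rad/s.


P = M * omega
P = 152.8 * 0.88
P = 134.4640


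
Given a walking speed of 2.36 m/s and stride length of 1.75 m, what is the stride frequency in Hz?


f = v / stride_length
f = 2.36 / 1.75
f = 1.3486


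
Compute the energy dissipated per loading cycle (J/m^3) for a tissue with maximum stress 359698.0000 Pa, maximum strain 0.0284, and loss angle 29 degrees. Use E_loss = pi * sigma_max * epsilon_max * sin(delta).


E_loss = pi * sigma_max * epsilon_max * sin(delta)
delta = 29 deg = 0.5061 rad
sin(delta) = 0.4848
E_loss = pi * 359698.0000 * 0.0284 * 0.4848
E_loss = 15558.8490


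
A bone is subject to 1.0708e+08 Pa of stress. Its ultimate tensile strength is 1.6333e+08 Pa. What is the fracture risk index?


FRI = applied / ultimate
FRI = 1.0708e+08 / 1.6333e+08
FRI = 0.6556


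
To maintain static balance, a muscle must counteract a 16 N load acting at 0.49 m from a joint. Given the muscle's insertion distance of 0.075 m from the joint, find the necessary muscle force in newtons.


F_muscle = W * d_load / d_muscle
F_muscle = 16 * 0.49 / 0.075
Numerator = 7.8400
F_muscle = 104.5333


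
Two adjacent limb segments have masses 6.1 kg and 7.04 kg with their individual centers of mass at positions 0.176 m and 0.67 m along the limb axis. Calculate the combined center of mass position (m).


COM = (m1*x1 + m2*x2) / (m1 + m2)
COM = (6.1*0.176 + 7.04*0.67) / (6.1 + 7.04)
Numerator = 5.7904
Denominator = 13.1400
COM = 0.4407


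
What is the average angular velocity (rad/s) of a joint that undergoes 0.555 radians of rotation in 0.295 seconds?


omega = delta_theta / delta_t
omega = 0.555 / 0.295
omega = 1.8814


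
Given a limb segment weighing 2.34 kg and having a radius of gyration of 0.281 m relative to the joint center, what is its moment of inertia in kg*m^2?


I = m * k^2
I = 2.34 * 0.281^2
k^2 = 0.0790
I = 0.1848


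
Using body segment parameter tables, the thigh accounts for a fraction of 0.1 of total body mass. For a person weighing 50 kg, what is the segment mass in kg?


m_segment = body_mass * fraction
m_segment = 50 * 0.1
m_segment = 5.0000


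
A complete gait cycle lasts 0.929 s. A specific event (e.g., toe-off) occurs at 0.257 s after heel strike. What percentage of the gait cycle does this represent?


pct = (event_time / cycle_time) * 100
pct = (0.257 / 0.929) * 100
ratio = 0.2766
pct = 27.6642


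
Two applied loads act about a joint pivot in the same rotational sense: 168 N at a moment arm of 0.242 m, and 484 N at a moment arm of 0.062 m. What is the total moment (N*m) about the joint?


M = F1 * d1 + F2 * d2
M = 168 * 0.242 + 484 * 0.062
M = 40.6560 + 30.0080
M = 70.6640


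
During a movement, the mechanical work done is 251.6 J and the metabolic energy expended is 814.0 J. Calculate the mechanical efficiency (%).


eta = (W_mech / E_meta) * 100
eta = (251.6 / 814.0) * 100
ratio = 0.3091
eta = 30.9091


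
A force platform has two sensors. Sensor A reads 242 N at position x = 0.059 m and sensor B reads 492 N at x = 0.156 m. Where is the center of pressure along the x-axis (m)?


COP_x = (F1*x1 + F2*x2) / (F1 + F2)
COP_x = (242*0.059 + 492*0.156) / (242 + 492)
Numerator = 91.0300
Denominator = 734
COP_x = 0.1240


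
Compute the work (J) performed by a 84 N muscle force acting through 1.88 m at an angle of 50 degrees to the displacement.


W = F * d * cos(theta)
theta = 50 deg = 0.8727 rad
cos(theta) = 0.6428
W = 84 * 1.88 * 0.6428
W = 101.5090


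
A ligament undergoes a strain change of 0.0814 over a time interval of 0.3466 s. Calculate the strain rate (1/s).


strain_rate = delta_strain / delta_t
strain_rate = 0.0814 / 0.3466
strain_rate = 0.2349


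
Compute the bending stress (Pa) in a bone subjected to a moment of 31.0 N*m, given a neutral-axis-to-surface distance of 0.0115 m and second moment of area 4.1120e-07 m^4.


sigma = M * c / I
sigma = 31.0 * 0.0115 / 4.1120e-07
M * c = 0.3565
sigma = 866974.7082


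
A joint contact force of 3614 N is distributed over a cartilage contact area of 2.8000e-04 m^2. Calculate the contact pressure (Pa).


P = F / A
P = 3614 / 2.8000e-04
P = 1.2907e+07


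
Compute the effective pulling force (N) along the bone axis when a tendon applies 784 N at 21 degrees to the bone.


F_eff = F_tendon * cos(theta)
theta = 21 deg = 0.3665 rad
cos(theta) = 0.9336
F_eff = 784 * 0.9336
F_eff = 731.9271


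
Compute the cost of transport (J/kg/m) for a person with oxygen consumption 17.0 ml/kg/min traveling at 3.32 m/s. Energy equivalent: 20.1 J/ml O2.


Power per kg = VO2 * 20.1 / 60
Power per kg = 17.0 * 20.1 / 60 = 5.6950 W/kg
Cost = power_per_kg / speed
Cost = 5.6950 / 3.32
Cost = 1.7154


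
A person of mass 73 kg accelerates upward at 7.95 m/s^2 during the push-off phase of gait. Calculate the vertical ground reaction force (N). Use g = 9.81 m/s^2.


GRF = m * (g + a)
GRF = 73 * (9.81 + 7.95)
GRF = 73 * 17.7600
GRF = 1296.4800


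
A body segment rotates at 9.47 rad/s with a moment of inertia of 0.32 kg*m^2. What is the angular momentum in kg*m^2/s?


L = I * omega
L = 0.32 * 9.47
L = 3.0304


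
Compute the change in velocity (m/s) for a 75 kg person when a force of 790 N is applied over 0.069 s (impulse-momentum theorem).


J = F * dt = 790 * 0.069 = 54.5100 N*s
delta_v = J / m
delta_v = 54.5100 / 75
delta_v = 0.7268


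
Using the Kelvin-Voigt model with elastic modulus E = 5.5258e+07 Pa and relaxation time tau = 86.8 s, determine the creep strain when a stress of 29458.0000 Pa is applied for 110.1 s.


epsilon(t) = (sigma/E) * (1 - exp(-t/tau))
sigma/E = 29458.0000 / 5.5258e+07 = 5.3310e-04
exp(-t/tau) = exp(-110.1 / 86.8) = 0.2813
epsilon = 5.3310e-04 * (1 - 0.2813)
epsilon = 3.8315e-04


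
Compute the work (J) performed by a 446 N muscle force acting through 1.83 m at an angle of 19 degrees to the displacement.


W = F * d * cos(theta)
theta = 19 deg = 0.3316 rad
cos(theta) = 0.9455
W = 446 * 1.83 * 0.9455
W = 771.7134


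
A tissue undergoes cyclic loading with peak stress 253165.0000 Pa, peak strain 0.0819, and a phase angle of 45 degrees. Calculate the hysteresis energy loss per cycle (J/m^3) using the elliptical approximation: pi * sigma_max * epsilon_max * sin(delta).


E_loss = pi * sigma_max * epsilon_max * sin(delta)
delta = 45 deg = 0.7854 rad
sin(delta) = 0.7071
E_loss = pi * 253165.0000 * 0.0819 * 0.7071
E_loss = 46059.8417


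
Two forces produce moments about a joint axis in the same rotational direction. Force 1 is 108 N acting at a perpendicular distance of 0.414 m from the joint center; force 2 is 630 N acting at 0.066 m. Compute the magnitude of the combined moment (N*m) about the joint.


M = F1 * d1 + F2 * d2
M = 108 * 0.414 + 630 * 0.066
M = 44.7120 + 41.5800
M = 86.2920


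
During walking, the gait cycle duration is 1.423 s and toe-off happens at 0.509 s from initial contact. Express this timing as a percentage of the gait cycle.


pct = (event_time / cycle_time) * 100
pct = (0.509 / 1.423) * 100
ratio = 0.3577
pct = 35.7695


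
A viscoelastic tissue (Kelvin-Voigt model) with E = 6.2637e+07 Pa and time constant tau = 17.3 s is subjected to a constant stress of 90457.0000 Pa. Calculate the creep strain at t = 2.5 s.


epsilon(t) = (sigma/E) * (1 - exp(-t/tau))
sigma/E = 90457.0000 / 6.2637e+07 = 0.0014
exp(-t/tau) = exp(-2.5 / 17.3) = 0.8654
epsilon = 0.0014 * (1 - 0.8654)
epsilon = 1.9431e-04


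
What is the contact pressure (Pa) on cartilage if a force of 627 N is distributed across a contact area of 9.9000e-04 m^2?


P = F / A
P = 627 / 9.9000e-04
P = 633333.3333


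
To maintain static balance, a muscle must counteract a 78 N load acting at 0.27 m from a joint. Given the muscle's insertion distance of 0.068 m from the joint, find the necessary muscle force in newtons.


F_muscle = W * d_load / d_muscle
F_muscle = 78 * 0.27 / 0.068
Numerator = 21.0600
F_muscle = 309.7059


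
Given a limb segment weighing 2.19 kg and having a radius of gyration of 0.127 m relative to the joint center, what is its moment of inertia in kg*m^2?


I = m * k^2
I = 2.19 * 0.127^2
k^2 = 0.0161
I = 0.0353


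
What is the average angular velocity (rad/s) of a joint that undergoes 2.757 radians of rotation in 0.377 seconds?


omega = delta_theta / delta_t
omega = 2.757 / 0.377
omega = 7.3130


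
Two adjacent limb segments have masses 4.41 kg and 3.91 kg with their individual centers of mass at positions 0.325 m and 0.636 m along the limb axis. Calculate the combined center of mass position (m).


COM = (m1*x1 + m2*x2) / (m1 + m2)
COM = (4.41*0.325 + 3.91*0.636) / (4.41 + 3.91)
Numerator = 3.9200
Denominator = 8.3200
COM = 0.4712


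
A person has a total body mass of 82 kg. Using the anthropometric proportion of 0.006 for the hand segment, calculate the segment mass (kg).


m_segment = body_mass * fraction
m_segment = 82 * 0.006
m_segment = 0.4920


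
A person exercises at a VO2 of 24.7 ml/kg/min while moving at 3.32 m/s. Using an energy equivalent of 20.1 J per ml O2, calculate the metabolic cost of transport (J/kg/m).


Power per kg = VO2 * 20.1 / 60
Power per kg = 24.7 * 20.1 / 60 = 8.2745 W/kg
Cost = power_per_kg / speed
Cost = 8.2745 / 3.32
Cost = 2.4923


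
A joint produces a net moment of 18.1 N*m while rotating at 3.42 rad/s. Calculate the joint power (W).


P = M * omega
P = 18.1 * 3.42
P = 61.9020


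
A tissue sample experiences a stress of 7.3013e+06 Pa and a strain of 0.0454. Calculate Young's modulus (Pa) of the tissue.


E = stress / strain
E = 7.3013e+06 / 0.0454
E = 1.6082e+08


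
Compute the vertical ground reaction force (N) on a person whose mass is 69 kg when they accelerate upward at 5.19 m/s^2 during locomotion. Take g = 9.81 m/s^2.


GRF = m * (g + a)
GRF = 69 * (9.81 + 5.19)
GRF = 69 * 15.0000
GRF = 1035.0000


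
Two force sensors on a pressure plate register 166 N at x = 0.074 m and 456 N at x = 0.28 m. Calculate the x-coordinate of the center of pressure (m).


COP_x = (F1*x1 + F2*x2) / (F1 + F2)
COP_x = (166*0.074 + 456*0.28) / (166 + 456)
Numerator = 139.9640
Denominator = 622
COP_x = 0.2250


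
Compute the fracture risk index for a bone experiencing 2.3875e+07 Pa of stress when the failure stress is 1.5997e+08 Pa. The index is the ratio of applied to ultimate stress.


FRI = applied / ultimate
FRI = 2.3875e+07 / 1.5997e+08
FRI = 0.1492


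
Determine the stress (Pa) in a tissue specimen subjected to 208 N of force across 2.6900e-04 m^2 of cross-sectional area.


stress = F / A
stress = 208 / 2.6900e-04
stress = 773234.2007


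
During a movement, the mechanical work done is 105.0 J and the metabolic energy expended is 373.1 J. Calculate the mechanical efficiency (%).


eta = (W_mech / E_meta) * 100
eta = (105.0 / 373.1) * 100
ratio = 0.2814
eta = 28.1426


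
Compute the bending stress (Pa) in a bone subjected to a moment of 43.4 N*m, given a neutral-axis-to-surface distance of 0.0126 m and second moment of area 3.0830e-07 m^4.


sigma = M * c / I
sigma = 43.4 * 0.0126 / 3.0830e-07
M * c = 0.5468
sigma = 1.7737e+06


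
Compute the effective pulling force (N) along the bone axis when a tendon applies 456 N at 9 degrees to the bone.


F_eff = F_tendon * cos(theta)
theta = 9 deg = 0.1571 rad
cos(theta) = 0.9877
F_eff = 456 * 0.9877
F_eff = 450.3859


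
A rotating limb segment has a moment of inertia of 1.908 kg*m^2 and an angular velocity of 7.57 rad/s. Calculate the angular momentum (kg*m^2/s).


L = I * omega
L = 1.908 * 7.57
L = 14.4436


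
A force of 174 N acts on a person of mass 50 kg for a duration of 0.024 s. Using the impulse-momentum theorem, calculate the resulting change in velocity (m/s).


J = F * dt = 174 * 0.024 = 4.1760 N*s
delta_v = J / m
delta_v = 4.1760 / 50
delta_v = 0.0835


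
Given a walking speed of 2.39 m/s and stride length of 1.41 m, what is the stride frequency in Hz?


f = v / stride_length
f = 2.39 / 1.41
f = 1.6950


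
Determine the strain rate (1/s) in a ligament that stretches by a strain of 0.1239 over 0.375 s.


strain_rate = delta_strain / delta_t
strain_rate = 0.1239 / 0.375
strain_rate = 0.3304


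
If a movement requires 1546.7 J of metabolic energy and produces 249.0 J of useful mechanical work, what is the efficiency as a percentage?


eta = (W_mech / E_meta) * 100
eta = (249.0 / 1546.7) * 100
ratio = 0.1610
eta = 16.0988


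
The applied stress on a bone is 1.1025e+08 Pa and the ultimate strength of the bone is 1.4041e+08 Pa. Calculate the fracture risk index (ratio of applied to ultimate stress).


FRI = applied / ultimate
FRI = 1.1025e+08 / 1.4041e+08
FRI = 0.7852


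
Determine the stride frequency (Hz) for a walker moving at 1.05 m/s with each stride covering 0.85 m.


f = v / stride_length
f = 1.05 / 0.85
f = 1.2353


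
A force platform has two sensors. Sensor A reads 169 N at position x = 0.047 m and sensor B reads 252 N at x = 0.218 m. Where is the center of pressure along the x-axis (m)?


COP_x = (F1*x1 + F2*x2) / (F1 + F2)
COP_x = (169*0.047 + 252*0.218) / (169 + 252)
Numerator = 62.8790
Denominator = 421
COP_x = 0.1494


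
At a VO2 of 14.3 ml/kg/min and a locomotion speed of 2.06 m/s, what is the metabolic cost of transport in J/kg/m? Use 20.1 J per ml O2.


Power per kg = VO2 * 20.1 / 60
Power per kg = 14.3 * 20.1 / 60 = 4.7905 W/kg
Cost = power_per_kg / speed
Cost = 4.7905 / 2.06
Cost = 2.3255


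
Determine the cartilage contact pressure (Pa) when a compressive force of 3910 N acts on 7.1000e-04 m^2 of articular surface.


P = F / A
P = 3910 / 7.1000e-04
P = 5.5070e+06


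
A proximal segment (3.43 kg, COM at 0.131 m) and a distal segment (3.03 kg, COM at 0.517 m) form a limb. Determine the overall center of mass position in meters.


COM = (m1*x1 + m2*x2) / (m1 + m2)
COM = (3.43*0.131 + 3.03*0.517) / (3.43 + 3.03)
Numerator = 2.0158
Denominator = 6.4600
COM = 0.3120


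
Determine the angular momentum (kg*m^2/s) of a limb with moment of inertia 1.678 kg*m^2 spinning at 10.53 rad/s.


L = I * omega
L = 1.678 * 10.53
L = 17.6693


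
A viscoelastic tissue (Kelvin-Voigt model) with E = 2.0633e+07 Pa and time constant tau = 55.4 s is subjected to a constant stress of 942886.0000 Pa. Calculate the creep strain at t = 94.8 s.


epsilon(t) = (sigma/E) * (1 - exp(-t/tau))
sigma/E = 942886.0000 / 2.0633e+07 = 0.0457
exp(-t/tau) = exp(-94.8 / 55.4) = 0.1807
epsilon = 0.0457 * (1 - 0.1807)
epsilon = 0.0374


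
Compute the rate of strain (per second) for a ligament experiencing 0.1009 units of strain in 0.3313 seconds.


strain_rate = delta_strain / delta_t
strain_rate = 0.1009 / 0.3313
strain_rate = 0.3046


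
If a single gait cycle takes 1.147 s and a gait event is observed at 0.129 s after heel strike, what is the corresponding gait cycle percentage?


pct = (event_time / cycle_time) * 100
pct = (0.129 / 1.147) * 100
ratio = 0.1125
pct = 11.2467


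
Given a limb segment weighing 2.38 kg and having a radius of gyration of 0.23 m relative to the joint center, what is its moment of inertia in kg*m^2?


I = m * k^2
I = 2.38 * 0.23^2
k^2 = 0.0529
I = 0.1259


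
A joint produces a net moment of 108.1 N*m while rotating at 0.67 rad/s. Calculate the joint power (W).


P = M * omega
P = 108.1 * 0.67
P = 72.4270


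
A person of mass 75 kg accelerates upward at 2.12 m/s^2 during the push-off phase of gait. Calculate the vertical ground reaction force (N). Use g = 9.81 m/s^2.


GRF = m * (g + a)
GRF = 75 * (9.81 + 2.12)
GRF = 75 * 11.9300
GRF = 894.7500


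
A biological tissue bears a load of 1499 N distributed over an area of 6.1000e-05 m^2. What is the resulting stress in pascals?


stress = F / A
stress = 1499 / 6.1000e-05
stress = 2.4574e+07


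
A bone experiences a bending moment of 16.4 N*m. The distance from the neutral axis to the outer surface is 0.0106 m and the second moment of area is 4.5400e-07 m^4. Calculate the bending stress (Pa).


sigma = M * c / I
sigma = 16.4 * 0.0106 / 4.5400e-07
M * c = 0.1738
sigma = 382907.4890


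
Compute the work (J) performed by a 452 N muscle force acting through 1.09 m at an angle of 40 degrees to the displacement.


W = F * d * cos(theta)
theta = 40 deg = 0.6981 rad
cos(theta) = 0.7660
W = 452 * 1.09 * 0.7660
W = 377.4148


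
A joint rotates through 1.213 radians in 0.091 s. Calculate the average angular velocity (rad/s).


omega = delta_theta / delta_t
omega = 1.213 / 0.091
omega = 13.3297


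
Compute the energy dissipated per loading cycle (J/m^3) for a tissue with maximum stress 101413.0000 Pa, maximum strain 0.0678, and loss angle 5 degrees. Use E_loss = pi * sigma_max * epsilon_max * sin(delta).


E_loss = pi * sigma_max * epsilon_max * sin(delta)
delta = 5 deg = 0.0873 rad
sin(delta) = 0.0872
E_loss = pi * 101413.0000 * 0.0678 * 0.0872
E_loss = 1882.6483


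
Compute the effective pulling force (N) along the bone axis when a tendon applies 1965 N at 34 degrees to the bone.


F_eff = F_tendon * cos(theta)
theta = 34 deg = 0.5934 rad
cos(theta) = 0.8290
F_eff = 1965 * 0.8290
F_eff = 1629.0588


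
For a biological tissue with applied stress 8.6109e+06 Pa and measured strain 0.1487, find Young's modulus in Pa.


E = stress / strain
E = 8.6109e+06 / 0.1487
E = 5.7908e+07


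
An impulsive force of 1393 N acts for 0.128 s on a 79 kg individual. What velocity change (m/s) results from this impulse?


J = F * dt = 1393 * 0.128 = 178.3040 N*s
delta_v = J / m
delta_v = 178.3040 / 79
delta_v = 2.2570


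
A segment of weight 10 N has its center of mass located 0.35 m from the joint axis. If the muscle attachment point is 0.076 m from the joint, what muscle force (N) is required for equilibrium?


F_muscle = W * d_load / d_muscle
F_muscle = 10 * 0.35 / 0.076
Numerator = 3.5000
F_muscle = 46.0526


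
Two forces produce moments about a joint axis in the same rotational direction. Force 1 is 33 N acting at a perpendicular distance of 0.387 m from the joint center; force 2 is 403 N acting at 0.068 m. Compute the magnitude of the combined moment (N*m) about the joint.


M = F1 * d1 + F2 * d2
M = 33 * 0.387 + 403 * 0.068
M = 12.7710 + 27.4040
M = 40.1750


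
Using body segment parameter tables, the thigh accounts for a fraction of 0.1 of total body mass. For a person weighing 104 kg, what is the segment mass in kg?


m_segment = body_mass * fraction
m_segment = 104 * 0.1
m_segment = 10.4000


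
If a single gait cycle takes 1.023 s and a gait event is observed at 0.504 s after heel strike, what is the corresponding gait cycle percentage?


pct = (event_time / cycle_time) * 100
pct = (0.504 / 1.023) * 100
ratio = 0.4927
pct = 49.2669


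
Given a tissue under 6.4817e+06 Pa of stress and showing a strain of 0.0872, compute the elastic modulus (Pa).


E = stress / strain
E = 6.4817e+06 / 0.0872
E = 7.4331e+07


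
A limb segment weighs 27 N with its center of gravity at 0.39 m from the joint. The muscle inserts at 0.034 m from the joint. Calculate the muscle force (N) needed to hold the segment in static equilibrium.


F_muscle = W * d_load / d_muscle
F_muscle = 27 * 0.39 / 0.034
Numerator = 10.5300
F_muscle = 309.7059


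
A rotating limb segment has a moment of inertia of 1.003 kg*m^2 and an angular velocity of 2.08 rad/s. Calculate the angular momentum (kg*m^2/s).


L = I * omega
L = 1.003 * 2.08
L = 2.0862


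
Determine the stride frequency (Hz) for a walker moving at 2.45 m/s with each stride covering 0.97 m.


f = v / stride_length
f = 2.45 / 0.97
f = 2.5258


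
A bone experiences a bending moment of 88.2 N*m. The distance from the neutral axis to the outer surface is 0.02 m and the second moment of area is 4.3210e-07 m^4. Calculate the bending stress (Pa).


sigma = M * c / I
sigma = 88.2 * 0.02 / 4.3210e-07
M * c = 1.7640
sigma = 4.0824e+06


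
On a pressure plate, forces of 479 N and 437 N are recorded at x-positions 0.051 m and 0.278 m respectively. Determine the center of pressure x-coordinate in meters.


COP_x = (F1*x1 + F2*x2) / (F1 + F2)
COP_x = (479*0.051 + 437*0.278) / (479 + 437)
Numerator = 145.9150
Denominator = 916
COP_x = 0.1593


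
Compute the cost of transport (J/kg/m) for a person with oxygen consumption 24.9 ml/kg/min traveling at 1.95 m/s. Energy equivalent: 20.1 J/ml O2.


Power per kg = VO2 * 20.1 / 60
Power per kg = 24.9 * 20.1 / 60 = 8.3415 W/kg
Cost = power_per_kg / speed
Cost = 8.3415 / 1.95
Cost = 4.2777


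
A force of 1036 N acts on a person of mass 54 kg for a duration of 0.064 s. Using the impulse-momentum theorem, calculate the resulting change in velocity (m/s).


J = F * dt = 1036 * 0.064 = 66.3040 N*s
delta_v = J / m
delta_v = 66.3040 / 54
delta_v = 1.2279


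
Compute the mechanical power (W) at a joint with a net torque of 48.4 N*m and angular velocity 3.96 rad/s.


P = M * omega
P = 48.4 * 3.96
P = 191.6640


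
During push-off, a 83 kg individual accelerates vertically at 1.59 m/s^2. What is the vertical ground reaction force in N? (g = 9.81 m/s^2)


GRF = m * (g + a)
GRF = 83 * (9.81 + 1.59)
GRF = 83 * 11.4000
GRF = 946.2000


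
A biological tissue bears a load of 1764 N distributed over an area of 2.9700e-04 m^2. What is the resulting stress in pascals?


stress = F / A
stress = 1764 / 2.9700e-04
stress = 5.9394e+06


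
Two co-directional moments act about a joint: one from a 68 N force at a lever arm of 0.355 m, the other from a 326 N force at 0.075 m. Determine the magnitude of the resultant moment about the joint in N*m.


M = F1 * d1 + F2 * d2
M = 68 * 0.355 + 326 * 0.075
M = 24.1400 + 24.4500
M = 48.5900


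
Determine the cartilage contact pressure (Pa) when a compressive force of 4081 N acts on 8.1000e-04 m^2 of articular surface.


P = F / A
P = 4081 / 8.1000e-04
P = 5.0383e+06


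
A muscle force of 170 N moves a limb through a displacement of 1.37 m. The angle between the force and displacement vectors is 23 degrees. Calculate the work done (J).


W = F * d * cos(theta)
theta = 23 deg = 0.4014 rad
cos(theta) = 0.9205
W = 170 * 1.37 * 0.9205
W = 214.3856


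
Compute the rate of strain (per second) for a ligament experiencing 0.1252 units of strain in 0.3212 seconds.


strain_rate = delta_strain / delta_t
strain_rate = 0.1252 / 0.3212
strain_rate = 0.3898


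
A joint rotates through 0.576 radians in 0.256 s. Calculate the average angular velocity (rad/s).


omega = delta_theta / delta_t
omega = 0.576 / 0.256
omega = 2.2500


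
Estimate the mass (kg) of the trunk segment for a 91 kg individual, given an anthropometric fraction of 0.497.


m_segment = body_mass * fraction
m_segment = 91 * 0.497
m_segment = 45.2270


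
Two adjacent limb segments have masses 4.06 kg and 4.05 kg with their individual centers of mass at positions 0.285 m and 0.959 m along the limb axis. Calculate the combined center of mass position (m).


COM = (m1*x1 + m2*x2) / (m1 + m2)
COM = (4.06*0.285 + 4.05*0.959) / (4.06 + 4.05)
Numerator = 5.0410
Denominator = 8.1100
COM = 0.6216


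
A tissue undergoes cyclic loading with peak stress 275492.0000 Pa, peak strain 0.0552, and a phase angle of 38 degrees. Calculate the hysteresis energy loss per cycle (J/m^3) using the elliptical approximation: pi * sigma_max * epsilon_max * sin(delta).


E_loss = pi * sigma_max * epsilon_max * sin(delta)
delta = 38 deg = 0.6632 rad
sin(delta) = 0.6157
E_loss = pi * 275492.0000 * 0.0552 * 0.6157
E_loss = 29413.0405


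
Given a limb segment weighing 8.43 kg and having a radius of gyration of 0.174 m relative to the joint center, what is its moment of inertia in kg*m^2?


I = m * k^2
I = 8.43 * 0.174^2
k^2 = 0.0303
I = 0.2552


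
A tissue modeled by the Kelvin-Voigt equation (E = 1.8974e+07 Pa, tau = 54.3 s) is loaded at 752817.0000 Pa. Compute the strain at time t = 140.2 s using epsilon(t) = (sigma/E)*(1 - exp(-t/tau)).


epsilon(t) = (sigma/E) * (1 - exp(-t/tau))
sigma/E = 752817.0000 / 1.8974e+07 = 0.0397
exp(-t/tau) = exp(-140.2 / 54.3) = 0.0756
epsilon = 0.0397 * (1 - 0.0756)
epsilon = 0.0367


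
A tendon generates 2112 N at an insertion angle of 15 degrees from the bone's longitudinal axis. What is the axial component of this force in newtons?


F_eff = F_tendon * cos(theta)
theta = 15 deg = 0.2618 rad
cos(theta) = 0.9659
F_eff = 2112 * 0.9659
F_eff = 2040.0353


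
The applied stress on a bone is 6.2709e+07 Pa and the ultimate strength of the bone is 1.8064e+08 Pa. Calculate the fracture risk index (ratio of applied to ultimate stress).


FRI = applied / ultimate
FRI = 6.2709e+07 / 1.8064e+08
FRI = 0.3471


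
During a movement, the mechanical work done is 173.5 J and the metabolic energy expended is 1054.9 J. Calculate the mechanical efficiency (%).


eta = (W_mech / E_meta) * 100
eta = (173.5 / 1054.9) * 100
ratio = 0.1645
eta = 16.4471


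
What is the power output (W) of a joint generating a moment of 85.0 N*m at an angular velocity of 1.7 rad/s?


P = M * omega
P = 85.0 * 1.7
P = 144.5000


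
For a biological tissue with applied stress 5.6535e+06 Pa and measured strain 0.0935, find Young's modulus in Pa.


E = stress / strain
E = 5.6535e+06 / 0.0935
E = 6.0465e+07


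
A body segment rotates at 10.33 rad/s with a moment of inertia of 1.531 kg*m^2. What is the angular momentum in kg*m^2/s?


L = I * omega
L = 1.531 * 10.33
L = 15.8152


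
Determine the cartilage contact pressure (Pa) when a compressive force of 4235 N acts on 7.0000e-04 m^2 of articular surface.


P = F / A
P = 4235 / 7.0000e-04
P = 6.0500e+06


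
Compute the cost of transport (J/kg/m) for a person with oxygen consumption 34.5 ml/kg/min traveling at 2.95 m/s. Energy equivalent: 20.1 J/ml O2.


Power per kg = VO2 * 20.1 / 60
Power per kg = 34.5 * 20.1 / 60 = 11.5575 W/kg
Cost = power_per_kg / speed
Cost = 11.5575 / 2.95
Cost = 3.9178


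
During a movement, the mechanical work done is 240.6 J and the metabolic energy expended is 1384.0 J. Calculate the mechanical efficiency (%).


eta = (W_mech / E_meta) * 100
eta = (240.6 / 1384.0) * 100
ratio = 0.1738
eta = 17.3844


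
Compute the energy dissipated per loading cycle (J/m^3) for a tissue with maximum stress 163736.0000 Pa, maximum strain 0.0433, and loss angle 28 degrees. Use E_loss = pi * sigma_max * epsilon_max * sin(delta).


E_loss = pi * sigma_max * epsilon_max * sin(delta)
delta = 28 deg = 0.4887 rad
sin(delta) = 0.4695
E_loss = pi * 163736.0000 * 0.0433 * 0.4695
E_loss = 10456.6179


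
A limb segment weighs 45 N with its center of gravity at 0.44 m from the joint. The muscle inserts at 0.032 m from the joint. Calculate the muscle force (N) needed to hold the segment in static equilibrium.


F_muscle = W * d_load / d_muscle
F_muscle = 45 * 0.44 / 0.032
Numerator = 19.8000
F_muscle = 618.7500


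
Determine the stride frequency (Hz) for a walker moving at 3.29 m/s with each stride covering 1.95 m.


f = v / stride_length
f = 3.29 / 1.95
f = 1.6872
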